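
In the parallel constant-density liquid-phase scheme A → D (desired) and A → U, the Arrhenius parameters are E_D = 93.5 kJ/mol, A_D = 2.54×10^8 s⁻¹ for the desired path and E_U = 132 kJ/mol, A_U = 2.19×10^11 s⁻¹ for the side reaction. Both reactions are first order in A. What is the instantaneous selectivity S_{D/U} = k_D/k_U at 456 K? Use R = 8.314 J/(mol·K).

Since both paths have the same order in A, the concentration cancels and S_{D/U} = k_D/k_U = (A_D/A_U)·exp[(E_U−E_D)/(RT)].
(E_U−E_D)/(RT) = (132−93.5)×10³/(8.314×456) = 38500/3791 = 10.16.
k_D/k_U = (2.54×10^8/2.19×10^11)·exp(10.16) = 0.001160 × 25723 = 29.8.
Since E_D < E_U, lowering the temperature improves selectivity toward D.

29.8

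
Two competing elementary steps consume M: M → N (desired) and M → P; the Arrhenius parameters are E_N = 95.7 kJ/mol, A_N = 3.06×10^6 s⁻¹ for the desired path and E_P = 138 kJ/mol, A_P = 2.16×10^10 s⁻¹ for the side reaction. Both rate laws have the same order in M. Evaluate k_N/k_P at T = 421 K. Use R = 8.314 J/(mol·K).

Since both paths have the same order in M, the concentration cancels and S_{N/P} = k_N/k_P = (A_N/A_P)·exp[(E_P−E_N)/(RT)].
(E_P−E_N)/(RT) = (138−95.7)×10³/(8.314×421) = 42300/3500 = 12.09.
k_N/k_P = (3.06×10^6/2.16×10^10)·exp(12.09) = 1.417×10^-4 × 1.772×10^5 = 25.1.

25.1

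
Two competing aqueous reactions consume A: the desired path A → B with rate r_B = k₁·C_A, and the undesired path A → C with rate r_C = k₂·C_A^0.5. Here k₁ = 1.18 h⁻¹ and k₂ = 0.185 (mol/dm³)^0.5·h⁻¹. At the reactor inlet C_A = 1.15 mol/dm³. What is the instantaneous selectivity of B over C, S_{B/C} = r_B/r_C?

S_{B/C} = r_B/r_C = (k₁·C_A)/(k₂·C_A^0.5) = (k₁/k₂)·C_A^0.5.
= (1.18×1.150) / (0.185×1.150^0.5) = 1.357/0.1984 = 6.84.

6.84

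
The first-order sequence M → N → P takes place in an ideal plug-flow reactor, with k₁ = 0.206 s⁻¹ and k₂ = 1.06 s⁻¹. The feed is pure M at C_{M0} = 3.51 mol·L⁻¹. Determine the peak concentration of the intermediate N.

0.459 mol·L⁻¹

For a first-order series the maximum intermediate yield is C_{N,max}/C_{M0} = (k₁/k₂)^[k₂/(k₂−k₁)].
= (0.206/1.06)^(1.06/(1.06−0.206)) = (0.1943)^(1.241) = 0.1309.
C_{N,max} = 0.1309×3.51 = 0.459 mol·L⁻¹.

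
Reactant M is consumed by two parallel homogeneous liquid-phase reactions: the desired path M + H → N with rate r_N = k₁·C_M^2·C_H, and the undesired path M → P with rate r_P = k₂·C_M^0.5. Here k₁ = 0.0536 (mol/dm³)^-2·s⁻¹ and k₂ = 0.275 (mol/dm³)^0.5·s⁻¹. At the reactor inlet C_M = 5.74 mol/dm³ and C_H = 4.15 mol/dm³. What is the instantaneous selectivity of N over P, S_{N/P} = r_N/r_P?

S_{N/P} = r_N/r_P = (k₁·C_M^2·C_H)/(k₂·C_M^0.5) = (k₁/k₂)·C_M^1.5·C_H.
= (0.0536×5.740^2×4.150) / (0.275×5.740^0.5) = 7.329/0.6589 = 11.1.
Since the desired path is higher order in M, keeping C_M high (PFR or concentrated feed) favours N.

11.1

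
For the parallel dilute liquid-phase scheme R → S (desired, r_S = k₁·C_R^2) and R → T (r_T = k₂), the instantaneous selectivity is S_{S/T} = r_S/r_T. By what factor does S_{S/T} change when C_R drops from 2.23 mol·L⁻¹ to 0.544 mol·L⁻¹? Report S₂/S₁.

S_{S/T} = (k₁/k₂)·C_R^2, so S₂/S₁ = (C_{R,2}/C_{R,1})^2.
= (0.544/2.23)^2 = (0.2439)^2 = 0.0595.
Selectivity toward S falls as C_R falls — high-concentration operation is favoured.

0.0595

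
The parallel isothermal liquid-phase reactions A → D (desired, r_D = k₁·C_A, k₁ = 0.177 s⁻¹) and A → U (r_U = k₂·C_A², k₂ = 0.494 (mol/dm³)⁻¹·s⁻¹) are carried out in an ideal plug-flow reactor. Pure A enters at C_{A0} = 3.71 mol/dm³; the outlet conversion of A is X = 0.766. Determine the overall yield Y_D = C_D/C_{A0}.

0.116

C_A = C_{A0}(1−X) = 0.8681 mol/dm³.
Along a PFR/batch, dC_D/dC_A = −r_D/(r_D+r_U) = −k₁/(k₁+k₂·C_A).
Integrating from C_{A0} to C_A: C_D = (0.177/0.494)·ln[(0.177+0.494·3.71)/(0.177+0.494·0.868)] = 0.3583·ln(2.010/0.6059) = 0.4296 mol/dm³.
Y_D = C_D/C_{A0} = 0.4296/3.71 = 0.116.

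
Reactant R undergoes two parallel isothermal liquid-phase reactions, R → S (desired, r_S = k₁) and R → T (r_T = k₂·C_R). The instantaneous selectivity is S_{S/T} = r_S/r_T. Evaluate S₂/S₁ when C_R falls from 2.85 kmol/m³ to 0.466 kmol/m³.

6.12

S_{S/T} = (k₁/k₂)·C_R⁻¹, so S₂/S₁ = (C_{R,2}/C_{R,1})⁻¹.
= 2.85/0.466 = 6.12.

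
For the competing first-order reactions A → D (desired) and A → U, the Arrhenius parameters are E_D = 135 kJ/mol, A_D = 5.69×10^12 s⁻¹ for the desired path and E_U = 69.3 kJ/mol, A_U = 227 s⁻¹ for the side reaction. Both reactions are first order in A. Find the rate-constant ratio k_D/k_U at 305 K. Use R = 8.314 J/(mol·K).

0.140

k_D/k_U = (A_D/A_U)·exp[−(E_D−E_U)/(RT)] = (A_D/A_U)·exp[(E_U−E_D)/(RT)].
(E_U−E_D)/(RT) = (69.3−135)×10³/(8.314×305) = -65700/2536 = -25.91.
k_D/k_U = (5.69×10^12/227)·exp(-25.91) = 2.507×10^10 × 5.594×10^-12 = 0.140.
Since E_D > E_U, raising the temperature improves selectivity toward D.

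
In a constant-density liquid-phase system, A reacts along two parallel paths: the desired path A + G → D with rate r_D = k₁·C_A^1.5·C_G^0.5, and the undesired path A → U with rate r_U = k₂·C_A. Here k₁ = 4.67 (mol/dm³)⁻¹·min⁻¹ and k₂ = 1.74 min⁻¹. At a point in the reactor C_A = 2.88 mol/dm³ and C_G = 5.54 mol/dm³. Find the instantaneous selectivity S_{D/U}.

10.7

S_{D/U} = r_D/r_U = (k₁·C_A^1.5·C_G^0.5)/(k₂·C_A) = (k₁/k₂)·C_A^0.5·C_G^0.5.
= (4.67×2.880^1.5×5.540^0.5) / (1.74×2.880) = 53.72/5.011 = 10.7.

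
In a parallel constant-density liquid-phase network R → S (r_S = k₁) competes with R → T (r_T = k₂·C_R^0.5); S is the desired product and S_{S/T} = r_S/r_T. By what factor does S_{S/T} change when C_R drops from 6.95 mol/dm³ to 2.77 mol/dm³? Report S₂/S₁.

S_{S/T} = (k₁/k₂)·C_R^-0.5, so S₂/S₁ = (C_{R,2}/C_{R,1})^-0.5.
= (2.77/6.95)^(-0.5) = (0.3986)^(-0.5) = 1.58.

1.58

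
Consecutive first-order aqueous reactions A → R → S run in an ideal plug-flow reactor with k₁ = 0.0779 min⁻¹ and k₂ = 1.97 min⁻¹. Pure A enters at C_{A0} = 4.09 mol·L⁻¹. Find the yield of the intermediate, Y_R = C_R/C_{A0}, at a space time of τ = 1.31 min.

Solving the coupled first-order balances gives C_R(τ) = [k₁/(k₂−k₁)]·C_{A0}·(e^(−k₁τ) − e^(−k₂τ)).
e^(−k₁τ) = e^(−0.0779×1.31) = e^(−0.1020) = 0.9030; e^(−k₂τ) = e^(−2.581) = 0.07572.
C_R = 0.0779×4.09/(1.97−0.0779) × (0.9030−0.07572) = 0.1684×0.8273 = 0.1393 mol·L⁻¹.
Y_R = C_R/C_{A0} = 0.1393/4.09 = 0.0341.

0.0341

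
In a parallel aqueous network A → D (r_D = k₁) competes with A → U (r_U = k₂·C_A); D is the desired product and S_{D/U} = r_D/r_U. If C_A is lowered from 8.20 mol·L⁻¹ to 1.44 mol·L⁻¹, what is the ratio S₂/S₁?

S_{D/U} = (k₁/k₂)·C_A⁻¹, so S₂/S₁ = (C_{A,2}/C_{A,1})⁻¹.
= 8.20/1.44 = 5.69.

5.69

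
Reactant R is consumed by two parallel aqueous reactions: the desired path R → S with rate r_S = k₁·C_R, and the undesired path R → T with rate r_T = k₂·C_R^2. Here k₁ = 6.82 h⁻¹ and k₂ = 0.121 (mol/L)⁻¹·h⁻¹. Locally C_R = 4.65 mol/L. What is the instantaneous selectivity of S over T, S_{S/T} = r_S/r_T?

12.1

S_{S/T} = r_S/r_T = (k₁·C_R)/(k₂·C_R^2) = (k₁/k₂)·C_R⁻¹.
= (6.82×4.650) / (0.121×4.650^2) = 31.71/2.616 = 12.1.
The undesired path is higher order in R, so low C_R (CSTR or dilute feed) favours S.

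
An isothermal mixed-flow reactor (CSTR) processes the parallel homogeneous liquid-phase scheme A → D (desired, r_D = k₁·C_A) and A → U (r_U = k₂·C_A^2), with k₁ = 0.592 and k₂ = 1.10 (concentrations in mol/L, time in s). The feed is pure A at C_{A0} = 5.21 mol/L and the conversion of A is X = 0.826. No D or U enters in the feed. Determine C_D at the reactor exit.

1.60 mol/L

Exit C_A = C_{A0}(1−X) = 5.21×0.174 = 0.9065 mol/L.
A CSTR operates uniformly at the exit composition, giving r_D = 0.5367 and r_U = 0.9040 (each k·C_A^n at C_A = 0.9065).
Fraction of consumed A going to D: r_D/(r_D+r_U) = 0.3725.
C_D = 0.3725·C_{A0}·X = 0.3725×5.21×0.826 = 1.60 mol/L.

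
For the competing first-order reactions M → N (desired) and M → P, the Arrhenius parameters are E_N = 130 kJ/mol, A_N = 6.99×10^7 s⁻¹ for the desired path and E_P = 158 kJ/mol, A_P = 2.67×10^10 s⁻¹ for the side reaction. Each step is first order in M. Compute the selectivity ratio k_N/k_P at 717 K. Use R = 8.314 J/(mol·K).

With equal orders, S_{N/P} = k_N/k_P = (A_N/A_P)·exp[(E_P−E_N)/(RT)].
(E_P−E_N)/(RT) = (158−130)×10³/(8.314×717) = 28000/5961 = 4.697.
k_N/k_P = (6.99×10^7/2.67×10^10)·exp(4.697) = 0.002618 × 109.6 = 0.287.
Since E_N < E_P, lowering the temperature improves selectivity toward N.

0.287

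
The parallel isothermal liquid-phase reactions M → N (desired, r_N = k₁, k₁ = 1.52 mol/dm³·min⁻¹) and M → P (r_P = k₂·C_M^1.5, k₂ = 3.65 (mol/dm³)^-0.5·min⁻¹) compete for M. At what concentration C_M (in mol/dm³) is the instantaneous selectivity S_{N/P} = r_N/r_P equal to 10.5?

0.116 mol/dm³

S_{N/P} = (k₁/k₂)·C_M^-1.5 ⇒ C_M = (S·k₂/k₁)^(1/(-1.5)).
= (10.5×3.65/1.52)^(-0.6667) = (25.21)^(-0.6667) = 0.116 mol/dm³.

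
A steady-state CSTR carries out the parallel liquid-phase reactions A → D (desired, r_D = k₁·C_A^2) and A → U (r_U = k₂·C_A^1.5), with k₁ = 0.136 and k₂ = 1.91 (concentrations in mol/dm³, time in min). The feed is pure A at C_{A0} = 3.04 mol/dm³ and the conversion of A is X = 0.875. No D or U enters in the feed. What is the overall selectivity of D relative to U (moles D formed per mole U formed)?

Exit C_A = C_{A0}(1−X) = 3.04×0.125 = 0.3800 mol/dm³.
Rates in a CSTR are evaluated at the outlet concentration: r_D = 0.136×0.3800^2 = 0.01964, r_U = 1.91×0.3800^1.5 = 0.4474.
Overall selectivity = C_D/C_U = r_Dτ/(r_Uτ) = r_D/r_U = 0.0439.

0.0439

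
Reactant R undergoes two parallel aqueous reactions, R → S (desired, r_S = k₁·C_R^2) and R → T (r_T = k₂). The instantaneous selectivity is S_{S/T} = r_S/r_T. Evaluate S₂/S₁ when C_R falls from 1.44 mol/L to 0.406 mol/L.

S_{S/T} = (k₁/k₂)·C_R^2, so S₂/S₁ = (C_{R,2}/C_{R,1})^2.
= (0.406/1.44)^2 = (0.2819)^2 = 0.0795.
Selectivity toward S falls as C_R falls — high-concentration operation is favoured.

0.0795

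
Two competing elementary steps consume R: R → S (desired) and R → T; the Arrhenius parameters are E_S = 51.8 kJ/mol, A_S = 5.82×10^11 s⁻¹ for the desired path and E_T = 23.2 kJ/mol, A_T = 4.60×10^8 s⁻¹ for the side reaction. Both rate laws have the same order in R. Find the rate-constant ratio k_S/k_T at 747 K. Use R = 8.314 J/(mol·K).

12.7

k_S/k_T = (A_S/A_T)·exp[−(E_S−E_T)/(RT)] = (A_S/A_T)·exp[(E_T−E_S)/(RT)].
(E_T−E_S)/(RT) = (23.2−51.8)×10³/(8.314×747) = -28600/6211 = -4.605.
k_S/k_T = (5.82×10^11/4.60×10^8)·exp(-4.605) = 1265 × 0.01000 = 12.7.
Since E_S > E_T, raising the temperature improves selectivity toward S.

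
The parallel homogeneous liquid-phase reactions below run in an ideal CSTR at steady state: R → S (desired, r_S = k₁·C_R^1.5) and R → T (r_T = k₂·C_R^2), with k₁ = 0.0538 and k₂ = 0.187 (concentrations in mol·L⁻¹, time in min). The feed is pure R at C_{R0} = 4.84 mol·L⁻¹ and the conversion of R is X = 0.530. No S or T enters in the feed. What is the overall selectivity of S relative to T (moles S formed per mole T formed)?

Exit C_R = C_{R0}(1−X) = 4.84×0.470 = 2.275 mol·L⁻¹.
In a CSTR the entire volume is at exit conditions, so r_S = 0.0538×2.275^1.5 = 0.1846 and r_T = 0.187×2.275^2 = 0.9677.
Overall selectivity = C_S/C_T = r_Sτ/(r_Tτ) = r_S/r_T = 0.191.

0.191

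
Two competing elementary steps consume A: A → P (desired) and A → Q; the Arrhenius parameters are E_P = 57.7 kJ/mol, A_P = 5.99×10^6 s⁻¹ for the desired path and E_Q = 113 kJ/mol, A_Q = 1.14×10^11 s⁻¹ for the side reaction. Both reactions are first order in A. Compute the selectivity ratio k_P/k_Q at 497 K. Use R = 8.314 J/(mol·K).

Since both paths have the same order in A, the concentration cancels and S_{P/Q} = k_P/k_Q = (A_P/A_Q)·exp[(E_Q−E_P)/(RT)].
(E_Q−E_P)/(RT) = (113−57.7)×10³/(8.314×497) = 55300/4132 = 13.38.
k_P/k_Q = (5.99×10^6/1.14×10^11)·exp(13.38) = 5.254×10^-5 × 6.490×10^5 = 34.1.

34.1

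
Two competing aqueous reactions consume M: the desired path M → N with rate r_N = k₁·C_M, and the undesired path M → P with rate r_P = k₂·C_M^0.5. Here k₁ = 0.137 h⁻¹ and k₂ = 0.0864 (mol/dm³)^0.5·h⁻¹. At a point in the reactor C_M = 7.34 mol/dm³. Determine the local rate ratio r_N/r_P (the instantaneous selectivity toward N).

4.30

S_{N/P} = r_N/r_P = (k₁·C_M)/(k₂·C_M^0.5) = (k₁/k₂)·C_M^0.5.
= (0.137×7.340) / (0.0864×7.340^0.5) = 1.006/0.2341 = 4.30.
Since the desired path is higher order in M, keeping C_M high (PFR or concentrated feed) favours N.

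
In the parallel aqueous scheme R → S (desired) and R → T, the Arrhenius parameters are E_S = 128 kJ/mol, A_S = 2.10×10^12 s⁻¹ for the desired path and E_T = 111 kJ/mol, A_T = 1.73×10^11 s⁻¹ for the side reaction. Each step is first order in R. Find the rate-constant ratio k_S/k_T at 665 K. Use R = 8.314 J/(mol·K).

Since both paths have the same order in R, the concentration cancels and S_{S/T} = k_S/k_T = (A_S/A_T)·exp[(E_T−E_S)/(RT)].
(E_T−E_S)/(RT) = (111−128)×10³/(8.314×665) = -17000/5529 = -3.075.
k_S/k_T = (2.10×10^12/1.73×10^11)·exp(-3.075) = 12.14 × 0.04620 = 0.561.

0.561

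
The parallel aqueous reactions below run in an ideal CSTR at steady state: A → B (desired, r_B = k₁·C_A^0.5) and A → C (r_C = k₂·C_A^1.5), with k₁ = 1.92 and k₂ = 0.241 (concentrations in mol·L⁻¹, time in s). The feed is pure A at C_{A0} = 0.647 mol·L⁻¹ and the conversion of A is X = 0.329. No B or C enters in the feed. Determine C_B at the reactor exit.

Exit C_A = C_{A0}(1−X) = 0.647×0.671 = 0.4341 mol·L⁻¹.
A CSTR operates uniformly at the exit composition, giving r_B = 1.265 and r_C = 0.06894 (each k·C_A^n at C_A = 0.4341).
Fraction of consumed A going to B: r_B/(r_B+r_C) = 0.9483.
C_B = 0.9483·C_{A0}·X = 0.9483×0.647×0.329 = 0.202 mol·L⁻¹.

0.202 mol·L⁻¹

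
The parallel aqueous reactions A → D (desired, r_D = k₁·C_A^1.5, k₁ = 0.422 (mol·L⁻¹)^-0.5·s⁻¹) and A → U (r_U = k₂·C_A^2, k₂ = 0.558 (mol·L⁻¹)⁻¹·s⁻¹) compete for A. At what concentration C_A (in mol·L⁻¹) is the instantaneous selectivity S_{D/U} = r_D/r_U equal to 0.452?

2.80 mol·L⁻¹

S_{D/U} = (k₁/k₂)·C_A^-0.5 ⇒ C_A = (S·k₂/k₁)^(-2).
= (0.452×0.558/0.422)^(-2) = (0.5977)^(-2) = 2.80 mol·L⁻¹.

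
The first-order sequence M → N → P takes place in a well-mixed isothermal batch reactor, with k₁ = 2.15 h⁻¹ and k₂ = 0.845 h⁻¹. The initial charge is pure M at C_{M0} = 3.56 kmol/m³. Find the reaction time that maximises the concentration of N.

0.716 h

For first-order series the maximum of C_N occurs at t_opt = ln(k₂/k₁)/(k₂−k₁).
= ln(0.845/2.15)/(0.845−2.15) = ln(0.3930)/-1.305 = -0.9339/-1.305 = 0.716 h.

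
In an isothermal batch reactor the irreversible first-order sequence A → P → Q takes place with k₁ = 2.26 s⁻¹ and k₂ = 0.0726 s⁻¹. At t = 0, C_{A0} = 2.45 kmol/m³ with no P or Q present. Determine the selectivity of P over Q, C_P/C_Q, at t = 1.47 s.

For first-order series with pure A initially, C_P(t) = k₁C_{A0}/(k₂−k₁)·(e^(−k₁t) − e^(−k₂t)).
e^(−k₁t) = e^(−2.26×1.47) = e^(−3.322) = 0.03607; e^(−k₂t) = e^(−0.1067) = 0.8988.
C_P = 2.26×2.45/(0.0726−2.26) × (0.03607−0.8988) = (-2.531)×(-0.8627) = 2.184 kmol/m³.
C_A = C_{A0}e^(−k₁t) = 0.08838 kmol/m³, so C_Q = C_{A0}−C_A−C_P = 0.1778 kmol/m³; C_P/C_Q = 12.3.

12.3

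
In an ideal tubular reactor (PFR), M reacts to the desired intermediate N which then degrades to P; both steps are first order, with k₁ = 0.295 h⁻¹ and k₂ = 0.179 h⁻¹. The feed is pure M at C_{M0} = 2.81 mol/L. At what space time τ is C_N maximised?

4.31 h

The intermediate peaks when r₁ = r₂, i.e. k₁e^(−k₁τ) = k₂e^(−k₂τ), giving τ_opt = ln(k₂/k₁)/(k₂−k₁).
= ln(0.179/0.295)/(0.179−0.295) = ln(0.6068)/-0.1160 = -0.4996/-0.1160 = 4.31 h.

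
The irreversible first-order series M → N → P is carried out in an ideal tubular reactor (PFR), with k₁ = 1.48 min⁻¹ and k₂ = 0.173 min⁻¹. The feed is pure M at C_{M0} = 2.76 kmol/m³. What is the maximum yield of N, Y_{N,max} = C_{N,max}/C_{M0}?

Evaluating C_N at τ_opt = ln(k₂/k₁)/(k₂−k₁) gives C_{N,max}/C_{M0} = (k₁/k₂)^[k₂/(k₂−k₁)].
= (1.48/0.173)^(0.173/(0.173−1.48)) = (8.555)^(-0.1324) = 0.7527.

0.753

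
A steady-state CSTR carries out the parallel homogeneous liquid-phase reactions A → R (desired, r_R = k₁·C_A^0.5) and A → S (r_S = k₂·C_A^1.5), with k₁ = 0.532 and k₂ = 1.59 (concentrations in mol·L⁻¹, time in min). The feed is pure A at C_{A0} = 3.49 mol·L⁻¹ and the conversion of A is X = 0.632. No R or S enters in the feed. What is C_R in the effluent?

Exit C_A = C_{A0}(1−X) = 3.49×0.368 = 1.284 mol·L⁻¹.
Rates in a CSTR are evaluated at the outlet concentration: r_R = 0.532×1.284^0.5 = 0.6029, r_S = 1.59×1.284^1.5 = 2.314.
Fraction of consumed A going to R: r_R/(r_R+r_S) = 0.2067.
C_R = 0.2067·C_{A0}·X = 0.2067×3.49×0.632 = 0.456 mol·L⁻¹.

0.456 mol·L⁻¹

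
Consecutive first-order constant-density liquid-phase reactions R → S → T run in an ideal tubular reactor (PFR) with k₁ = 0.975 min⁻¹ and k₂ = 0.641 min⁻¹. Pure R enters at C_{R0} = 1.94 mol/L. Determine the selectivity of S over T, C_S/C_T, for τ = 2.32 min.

For first-order series with pure R initially, C_S(τ) = k₁C_{R0}/(k₂−k₁)·(e^(−k₁τ) − e^(−k₂τ)).
e^(−k₁τ) = e^(−0.975×2.32) = e^(−2.262) = 0.1041; e^(−k₂τ) = e^(−1.487) = 0.2260.
C_S = 0.975×1.94/(0.641−0.975) × (0.1041−0.2260) = (-5.663)×(-0.1219) = 0.6902 mol/L.
C_R = C_{R0}e^(−k₁τ) = 0.2020 mol/L, so C_T = C_{R0}−C_R−C_S = 1.048 mol/L; C_S/C_T = 0.659.

0.659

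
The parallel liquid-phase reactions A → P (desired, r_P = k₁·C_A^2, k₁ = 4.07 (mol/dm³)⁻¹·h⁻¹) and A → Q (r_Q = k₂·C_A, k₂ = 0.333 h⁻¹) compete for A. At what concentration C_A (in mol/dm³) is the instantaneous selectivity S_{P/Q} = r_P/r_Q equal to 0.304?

S_{P/Q} = (k₁/k₂)·C_A ⇒ C_A = S·k₂/k₁.
= 0.304×0.333/4.07 = 0.0249 mol/dm³.

0.0249 mol/dm³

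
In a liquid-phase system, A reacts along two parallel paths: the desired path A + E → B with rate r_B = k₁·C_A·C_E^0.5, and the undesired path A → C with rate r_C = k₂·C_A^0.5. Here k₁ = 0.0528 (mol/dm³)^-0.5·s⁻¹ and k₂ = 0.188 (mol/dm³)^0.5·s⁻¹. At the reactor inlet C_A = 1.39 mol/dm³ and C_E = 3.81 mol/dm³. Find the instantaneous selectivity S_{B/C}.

S_{B/C} = r_B/r_C = (k₁·C_A·C_E^0.5)/(k₂·C_A^0.5) = (k₁/k₂)·C_A^0.5·C_E^0.5.
= (0.0528×1.390×3.810^0.5) / (0.188×1.390^0.5) = 0.1433/0.2216 = 0.646.

0.646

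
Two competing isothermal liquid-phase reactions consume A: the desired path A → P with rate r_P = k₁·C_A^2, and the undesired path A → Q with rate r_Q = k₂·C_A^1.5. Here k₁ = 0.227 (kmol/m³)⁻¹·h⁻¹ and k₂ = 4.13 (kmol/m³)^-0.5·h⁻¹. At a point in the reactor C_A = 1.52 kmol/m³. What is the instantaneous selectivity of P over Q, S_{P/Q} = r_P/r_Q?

0.0678

S_{P/Q} = r_P/r_Q = (k₁·C_A^2)/(k₂·C_A^1.5) = (k₁/k₂)·C_A^0.5.
= (0.227×1.520^2) / (4.13×1.520^1.5) = 0.5245/7.740 = 0.0678.
Since the desired path is higher order in A, keeping C_A high (PFR or concentrated feed) favours P.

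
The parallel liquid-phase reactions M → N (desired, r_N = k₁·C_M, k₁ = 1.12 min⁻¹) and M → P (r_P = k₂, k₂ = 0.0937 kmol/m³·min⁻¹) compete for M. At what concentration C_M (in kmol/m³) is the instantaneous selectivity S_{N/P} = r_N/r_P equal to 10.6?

0.887 kmol/m³

S_{N/P} = (k₁/k₂)·C_M ⇒ C_M = S·k₂/k₁.
= 10.6×0.0937/1.12 = 0.887 kmol/m³.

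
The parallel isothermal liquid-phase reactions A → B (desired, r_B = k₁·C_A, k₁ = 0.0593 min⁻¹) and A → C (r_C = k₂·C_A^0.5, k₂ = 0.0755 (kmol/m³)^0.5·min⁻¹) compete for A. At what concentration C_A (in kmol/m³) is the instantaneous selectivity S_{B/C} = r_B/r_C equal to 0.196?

S_{B/C} = (k₁/k₂)·C_A^0.5 ⇒ C_A = (S·k₂/k₁)^(2).
= (0.196×0.0755/0.0593)^(2) = (0.2495)^(2) = 0.0623 kmol/m³.

0.0623 kmol/m³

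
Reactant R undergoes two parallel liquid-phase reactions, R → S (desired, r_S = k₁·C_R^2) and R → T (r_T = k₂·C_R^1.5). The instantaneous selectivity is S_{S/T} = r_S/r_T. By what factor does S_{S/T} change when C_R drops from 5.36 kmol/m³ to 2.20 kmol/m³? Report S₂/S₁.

0.641

S_{S/T} = (k₁/k₂)·C_R^0.5, so S₂/S₁ = (C_{R,2}/C_{R,1})^0.5.
= (2.20/5.36)^0.5 = (0.4104)^0.5 = 0.641.
Selectivity toward S falls as C_R falls — high-concentration operation is favoured.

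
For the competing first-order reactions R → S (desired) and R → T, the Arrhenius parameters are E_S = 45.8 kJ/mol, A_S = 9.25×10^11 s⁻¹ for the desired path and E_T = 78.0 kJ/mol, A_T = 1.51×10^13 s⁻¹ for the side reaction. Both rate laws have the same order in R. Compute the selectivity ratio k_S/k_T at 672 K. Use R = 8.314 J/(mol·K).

19.5

k_S/k_T = (A_S/A_T)·exp[−(E_S−E_T)/(RT)] = (A_S/A_T)·exp[(E_T−E_S)/(RT)].
(E_T−E_S)/(RT) = (78.0−45.8)×10³/(8.314×672) = 32200/5587 = 5.763.
k_S/k_T = (9.25×10^11/1.51×10^13)·exp(5.763) = 0.06126 × 318.4 = 19.5.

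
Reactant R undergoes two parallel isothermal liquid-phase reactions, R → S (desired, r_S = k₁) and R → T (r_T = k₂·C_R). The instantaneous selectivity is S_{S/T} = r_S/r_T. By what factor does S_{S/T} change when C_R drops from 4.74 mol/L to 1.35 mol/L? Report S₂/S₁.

3.51

S_{S/T} = (k₁/k₂)·C_R⁻¹, so S₂/S₁ = (C_{R,2}/C_{R,1})⁻¹.
= 4.74/1.35 = 3.51.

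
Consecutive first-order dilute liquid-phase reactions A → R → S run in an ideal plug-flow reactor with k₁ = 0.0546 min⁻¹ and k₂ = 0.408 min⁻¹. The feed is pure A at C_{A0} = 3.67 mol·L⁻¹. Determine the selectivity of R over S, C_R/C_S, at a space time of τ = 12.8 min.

Solving the coupled first-order balances gives C_R(τ) = [k₁/(k₂−k₁)]·C_{A0}·(e^(−k₁τ) − e^(−k₂τ)).
e^(−k₁τ) = e^(−0.0546×12.8) = e^(−0.6989) = 0.4971; e^(−k₂τ) = e^(−5.222) = 0.005394.
C_R = 0.0546×3.67/(0.408−0.0546) × (0.4971−0.005394) = 0.5670×0.4917 = 0.2788 mol·L⁻¹.
C_A = C_{A0}e^(−k₁τ) = 1.825 mol·L⁻¹, so C_S = C_{A0}−C_A−C_R = 1.567 mol·L⁻¹; C_R/C_S = 0.178.

0.178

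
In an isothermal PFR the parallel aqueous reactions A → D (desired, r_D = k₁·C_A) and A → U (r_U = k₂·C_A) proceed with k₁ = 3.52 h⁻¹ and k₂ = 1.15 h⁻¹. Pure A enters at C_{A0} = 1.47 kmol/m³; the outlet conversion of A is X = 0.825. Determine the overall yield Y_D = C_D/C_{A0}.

0.622

C_A = C_{A0}(1−X) = 0.2573 kmol/m³.
Both paths are first order in A, so the instantaneous fraction to D is constant: dC_D/d(−C_A) = k₁/(k₁+k₂) = 0.7537.
C_D = 0.7537·(C_{A0}−C_A) = 0.7537×1.213 = 0.914 kmol/m³.
Y_D = C_D/C_{A0} = 0.9141/1.47 = 0.622.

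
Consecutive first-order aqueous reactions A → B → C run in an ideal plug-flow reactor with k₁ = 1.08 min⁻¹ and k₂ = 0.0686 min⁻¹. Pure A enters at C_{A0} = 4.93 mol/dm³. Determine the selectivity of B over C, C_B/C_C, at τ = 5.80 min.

For first-order series with pure A initially, C_B(τ) = k₁C_{A0}/(k₂−k₁)·(e^(−k₁τ) − e^(−k₂τ)).
e^(−k₁τ) = e^(−1.08×5.80) = e^(−6.264) = 0.001904; e^(−k₂τ) = e^(−0.3979) = 0.6717.
C_B = 1.08×4.93/(0.0686−1.08) × (0.001904−0.6717) = (-5.264)×(-0.6698) = 3.526 mol/dm³.
C_A = C_{A0}e^(−k₁τ) = 0.009385 mol/dm³, so C_C = C_{A0}−C_A−C_B = 1.394 mol/dm³; C_B/C_C = 2.53.

2.53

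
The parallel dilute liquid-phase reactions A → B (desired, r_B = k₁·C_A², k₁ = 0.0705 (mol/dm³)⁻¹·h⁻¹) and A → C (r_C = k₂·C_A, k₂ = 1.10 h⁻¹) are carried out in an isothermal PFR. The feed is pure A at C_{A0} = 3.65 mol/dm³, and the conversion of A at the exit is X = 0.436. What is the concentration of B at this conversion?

0.245 mol/dm³

C_A = C_{A0}(1−X) = 2.059 mol/dm³.
Along a PFR/batch, dC_C/dC_A = −r_C/(r_B+r_C) = −k₂/(k₂+k₁·C_A).
Integrating from C_{A0} to C_A: C_C = (1.10/0.0705)·ln[(1.10+0.0705·3.65)/(1.10+0.0705·2.06)] = 15.60·ln(1.357/1.245) = 1.346 mol/dm³.
Then C_B = (C_{A0}−C_A) − C_C = 1.591 − 1.346 = 0.2453 mol/dm³.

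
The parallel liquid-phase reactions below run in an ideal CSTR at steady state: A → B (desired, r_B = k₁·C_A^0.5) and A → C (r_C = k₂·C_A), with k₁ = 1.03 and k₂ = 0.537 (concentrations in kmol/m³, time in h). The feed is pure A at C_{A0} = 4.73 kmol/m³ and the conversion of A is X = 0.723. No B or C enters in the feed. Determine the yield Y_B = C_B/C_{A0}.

Exit C_A = C_{A0}(1−X) = 4.73×0.277 = 1.310 kmol/m³.
A CSTR operates uniformly at the exit composition, giving r_B = 1.179 and r_C = 0.7036 (each k·C_A^n at C_A = 1.310).
Fraction of consumed A going to B: r_B/(r_B+r_C) = 0.6263.
C_B = 0.6263·C_{A0}·X = 0.6263×4.73×0.723 = 2.14 kmol/m³; Y_B = C_B/C_{A0} = 0.453.

0.453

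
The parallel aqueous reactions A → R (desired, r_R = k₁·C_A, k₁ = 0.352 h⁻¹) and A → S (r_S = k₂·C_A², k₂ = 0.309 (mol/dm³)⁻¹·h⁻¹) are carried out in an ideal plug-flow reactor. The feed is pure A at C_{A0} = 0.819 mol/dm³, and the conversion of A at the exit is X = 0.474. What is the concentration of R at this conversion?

0.252 mol/dm³

C_A = C_{A0}(1−X) = 0.4308 mol/dm³.
Along a PFR/batch, dC_R/dC_A = −r_R/(r_R+r_S) = −k₁/(k₁+k₂·C_A).
Integrating from C_{A0} to C_A: C_R = (0.352/0.309)·ln[(0.352+0.309·0.819)/(0.352+0.309·0.431)] = 1.139·ln(0.6051/0.4851) = 0.2517 mol/dm³.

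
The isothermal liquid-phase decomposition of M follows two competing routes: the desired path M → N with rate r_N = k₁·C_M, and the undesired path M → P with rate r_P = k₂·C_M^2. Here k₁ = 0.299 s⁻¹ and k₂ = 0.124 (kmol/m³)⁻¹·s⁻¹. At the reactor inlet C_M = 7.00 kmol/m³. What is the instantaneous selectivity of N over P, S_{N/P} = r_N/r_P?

0.344

S_{N/P} = r_N/r_P = (k₁·C_M)/(k₂·C_M^2) = (k₁/k₂)·C_M⁻¹.
= (0.299×7.000) / (0.124×7.000^2) = 2.093/6.076 = 0.344.
The undesired path is higher order in M, so low C_M (CSTR or dilute feed) favours N.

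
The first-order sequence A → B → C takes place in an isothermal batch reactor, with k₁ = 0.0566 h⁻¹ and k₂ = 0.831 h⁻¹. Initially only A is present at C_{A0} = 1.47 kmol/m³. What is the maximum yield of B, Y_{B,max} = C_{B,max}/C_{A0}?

At the optimum, C_{B,max}/C_{A0} = (k₁/k₂)^[k₂/(k₂−k₁)].
= (0.0566/0.831)^(0.831/(0.831−0.0566)) = (0.06811)^(1.073) = 0.05597.

0.0560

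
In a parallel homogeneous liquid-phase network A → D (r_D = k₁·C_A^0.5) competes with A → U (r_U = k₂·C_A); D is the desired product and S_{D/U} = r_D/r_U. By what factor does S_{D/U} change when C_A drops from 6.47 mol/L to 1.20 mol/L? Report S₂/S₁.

2.32

S_{D/U} = (k₁/k₂)·C_A^-0.5, so S₂/S₁ = (C_{A,2}/C_{A,1})^-0.5.
= (1.20/6.47)^(-0.5) = (0.1855)^(-0.5) = 2.32.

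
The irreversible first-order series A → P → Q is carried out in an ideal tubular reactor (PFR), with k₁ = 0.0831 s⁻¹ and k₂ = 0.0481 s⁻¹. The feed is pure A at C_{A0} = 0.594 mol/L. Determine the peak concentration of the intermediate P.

Evaluating C_P at τ_opt = ln(k₂/k₁)/(k₂−k₁) gives C_{P,max}/C_{A0} = (k₁/k₂)^[k₂/(k₂−k₁)].
= (0.0831/0.0481)^(0.0481/(0.0481−0.0831)) = (1.728)^(-1.374) = 0.4717.
C_{P,max} = 0.4717×0.594 = 0.280 mol/L.

0.280 mol/L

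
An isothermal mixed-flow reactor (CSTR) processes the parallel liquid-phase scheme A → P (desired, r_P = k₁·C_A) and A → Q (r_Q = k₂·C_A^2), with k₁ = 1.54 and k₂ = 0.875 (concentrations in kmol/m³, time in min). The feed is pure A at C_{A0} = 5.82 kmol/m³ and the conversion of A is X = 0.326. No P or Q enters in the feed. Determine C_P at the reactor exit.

0.588 kmol/m³

Exit C_A = C_{A0}(1−X) = 5.82×0.674 = 3.923 kmol/m³.
In a CSTR the entire volume is at exit conditions, so r_P = 1.54×3.923 = 6.041 and r_Q = 0.875×3.923^2 = 13.46.
Fraction of consumed A going to P: r_P/(r_P+r_Q) = 0.3097.
C_P = 0.3097·C_{A0}·X = 0.3097×5.82×0.326 = 0.588 kmol/m³.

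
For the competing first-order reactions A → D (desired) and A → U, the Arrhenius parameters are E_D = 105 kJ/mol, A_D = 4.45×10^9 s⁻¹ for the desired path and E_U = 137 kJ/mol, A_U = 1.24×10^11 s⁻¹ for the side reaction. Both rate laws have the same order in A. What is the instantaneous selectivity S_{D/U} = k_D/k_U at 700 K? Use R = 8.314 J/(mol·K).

8.77

Since both paths have the same order in A, the concentration cancels and S_{D/U} = k_D/k_U = (A_D/A_U)·exp[(E_U−E_D)/(RT)].
(E_U−E_D)/(RT) = (137−105)×10³/(8.314×700) = 32000/5820 = 5.498.
k_D/k_U = (4.45×10^9/1.24×10^11)·exp(5.498) = 0.03589 × 244.3 = 8.77.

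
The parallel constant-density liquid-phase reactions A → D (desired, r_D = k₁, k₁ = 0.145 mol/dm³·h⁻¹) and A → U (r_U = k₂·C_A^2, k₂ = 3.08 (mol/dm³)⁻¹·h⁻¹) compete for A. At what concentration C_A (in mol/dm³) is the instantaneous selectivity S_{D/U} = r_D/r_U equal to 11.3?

0.0645 mol/dm³

S_{D/U} = (k₁/k₂)·C_A^-2 ⇒ C_A = (S·k₂/k₁)^(-0.5).
= (11.3×3.08/0.145)^(-0.5) = (240.0)^(-0.5) = 0.0645 mol/dm³.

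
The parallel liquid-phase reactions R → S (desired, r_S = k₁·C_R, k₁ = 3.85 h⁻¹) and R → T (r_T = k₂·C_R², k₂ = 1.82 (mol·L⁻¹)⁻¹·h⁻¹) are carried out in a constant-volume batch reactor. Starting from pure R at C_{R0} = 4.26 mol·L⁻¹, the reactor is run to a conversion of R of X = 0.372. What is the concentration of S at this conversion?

C_R = C_{R0}(1−X) = 2.675 mol·L⁻¹.
Along a PFR/batch, dC_S/dC_R = −r_S/(r_S+r_T) = −k₁/(k₁+k₂·C_R).
Integrating from C_{R0} to C_R: C_S = (3.85/1.82)·ln[(3.85+1.82·4.26)/(3.85+1.82·2.68)] = 2.115·ln(11.60/8.719) = 0.6045 mol·L⁻¹.

0.605 mol·L⁻¹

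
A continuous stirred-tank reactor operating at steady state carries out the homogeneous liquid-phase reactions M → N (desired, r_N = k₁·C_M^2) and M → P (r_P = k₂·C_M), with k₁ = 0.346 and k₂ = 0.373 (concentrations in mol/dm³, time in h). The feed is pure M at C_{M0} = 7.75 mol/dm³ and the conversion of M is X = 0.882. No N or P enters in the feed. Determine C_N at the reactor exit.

3.14 mol/dm³

Exit C_M = C_{M0}(1−X) = 7.75×0.118 = 0.9145 mol/dm³.
A CSTR operates uniformly at the exit composition, giving r_N = 0.2894 and r_P = 0.3411 (each k·C_M^n at C_M = 0.9145).
Fraction of consumed M going to N: r_N/(r_N+r_P) = 0.4590.
C_N = 0.4590·C_{M0}·X = 0.4590×7.75×0.882 = 3.14 mol/dm³.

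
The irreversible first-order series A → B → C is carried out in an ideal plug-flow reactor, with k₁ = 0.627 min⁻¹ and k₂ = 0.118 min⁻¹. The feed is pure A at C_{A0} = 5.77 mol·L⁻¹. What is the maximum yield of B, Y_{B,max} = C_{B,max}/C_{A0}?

Evaluating C_B at τ_opt = ln(k₂/k₁)/(k₂−k₁) gives C_{B,max}/C_{A0} = (k₁/k₂)^[k₂/(k₂−k₁)].
= (0.627/0.118)^(0.118/(0.118−0.627)) = (5.314)^(-0.2318) = 0.6789.

0.679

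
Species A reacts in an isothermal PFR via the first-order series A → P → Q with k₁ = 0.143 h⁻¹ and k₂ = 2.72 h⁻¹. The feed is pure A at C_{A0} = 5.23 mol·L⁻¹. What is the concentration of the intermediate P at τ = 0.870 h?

0.229 mol·L⁻¹

For first-order series with pure A initially, C_P(τ) = k₁C_{A0}/(k₂−k₁)·(e^(−k₁τ) − e^(−k₂τ)).
e^(−k₁τ) = e^(−0.143×0.870) = e^(−0.1244) = 0.8830; e^(−k₂τ) = e^(−2.366) = 0.09382.
C_P = 0.143×5.23/(2.72−0.143) × (0.8830−0.09382) = 0.2902×0.7892 = 0.2290 mol·L⁻¹.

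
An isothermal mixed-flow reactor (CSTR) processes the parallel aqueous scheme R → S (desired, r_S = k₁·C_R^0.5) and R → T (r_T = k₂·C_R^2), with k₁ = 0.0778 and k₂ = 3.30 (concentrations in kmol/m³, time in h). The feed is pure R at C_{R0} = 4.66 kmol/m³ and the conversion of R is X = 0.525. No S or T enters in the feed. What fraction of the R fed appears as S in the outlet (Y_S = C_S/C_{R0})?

Exit C_R = C_{R0}(1−X) = 4.66×0.475 = 2.213 kmol/m³.
Rates in a CSTR are evaluated at the outlet concentration: r_S = 0.0778×2.213^0.5 = 0.1157, r_T = 3.30×2.213^2 = 16.17.
Fraction of consumed R going to S: r_S/(r_S+r_T) = 0.007108.
C_S = 0.007108·C_{R0}·X = 0.007108×4.66×0.525 = 0.0174 kmol/m³; Y_S = C_S/C_{R0} = 0.00373.

0.00373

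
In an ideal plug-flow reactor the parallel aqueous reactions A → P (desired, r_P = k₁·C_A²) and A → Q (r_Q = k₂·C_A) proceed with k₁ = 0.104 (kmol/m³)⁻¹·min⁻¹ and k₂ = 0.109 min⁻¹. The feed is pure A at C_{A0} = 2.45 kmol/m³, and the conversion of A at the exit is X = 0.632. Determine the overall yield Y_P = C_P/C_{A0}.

0.382

C_A = C_{A0}(1−X) = 0.9016 kmol/m³.
Along a PFR/batch, dC_Q/dC_A = −r_Q/(r_P+r_Q) = −k₂/(k₂+k₁·C_A).
Integrating from C_{A0} to C_A: C_Q = (0.109/0.104)·ln[(0.109+0.104·2.45)/(0.109+0.104·0.902)] = 1.048·ln(0.3638/0.2028) = 0.6127 kmol/m³.
Then C_P = (C_{A0}−C_A) − C_Q = 1.548 − 0.6127 = 0.9357 kmol/m³.
Y_P = C_P/C_{A0} = 0.9357/2.45 = 0.382.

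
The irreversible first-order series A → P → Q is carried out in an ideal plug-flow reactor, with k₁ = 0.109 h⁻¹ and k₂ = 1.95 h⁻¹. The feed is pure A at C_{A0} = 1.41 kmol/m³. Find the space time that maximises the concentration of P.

1.57 h

Setting dC_P/dτ = 0 gives τ_opt = ln(k₂/k₁)/(k₂−k₁).
= ln(1.95/0.109)/(1.95−0.109) = ln(17.89)/1.841 = 2.884/1.841 = 1.57 h.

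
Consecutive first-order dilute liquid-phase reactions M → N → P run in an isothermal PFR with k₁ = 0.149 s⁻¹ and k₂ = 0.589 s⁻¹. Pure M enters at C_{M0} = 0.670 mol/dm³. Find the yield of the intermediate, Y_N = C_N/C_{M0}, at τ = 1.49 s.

0.130

The intermediate concentration in a first-order A→B→C sequence is C_N = k₁C_{M0}(e^(−k₁τ) − e^(−k₂τ))/(k₂−k₁).
e^(−k₁τ) = e^(−0.149×1.49) = e^(−0.2220) = 0.8009; e^(−k₂τ) = e^(−0.8776) = 0.4158.
C_N = 0.149×0.670/(0.589−0.149) × (0.8009−0.4158) = 0.2269×0.3851 = 0.08738 mol/dm³.
Y_N = C_N/C_{M0} = 0.08738/0.670 = 0.130.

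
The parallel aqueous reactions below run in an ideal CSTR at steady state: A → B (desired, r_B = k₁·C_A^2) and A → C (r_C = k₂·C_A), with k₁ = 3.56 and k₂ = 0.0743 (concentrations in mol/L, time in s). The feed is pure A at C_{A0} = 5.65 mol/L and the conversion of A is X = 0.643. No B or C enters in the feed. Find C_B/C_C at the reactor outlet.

96.6

Exit C_A = C_{A0}(1−X) = 5.65×0.357 = 2.017 mol/L.
Rates in a CSTR are evaluated at the outlet concentration: r_B = 3.56×2.017^2 = 14.48, r_C = 0.0743×2.017 = 0.1499.
Overall selectivity = C_B/C_C = r_Bτ/(r_Cτ) = r_B/r_C = 96.6.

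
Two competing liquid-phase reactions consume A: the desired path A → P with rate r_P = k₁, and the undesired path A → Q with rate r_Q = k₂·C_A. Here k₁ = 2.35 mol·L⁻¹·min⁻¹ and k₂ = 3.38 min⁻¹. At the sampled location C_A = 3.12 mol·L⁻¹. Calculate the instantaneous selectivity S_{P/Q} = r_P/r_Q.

S_{P/Q} = r_P/r_Q = (k₁)/(k₂·C_A) = (k₁/k₂)·C_A⁻¹.
= (2.35) / (3.38×3.120) = 2.350/10.55 = 0.223.

0.223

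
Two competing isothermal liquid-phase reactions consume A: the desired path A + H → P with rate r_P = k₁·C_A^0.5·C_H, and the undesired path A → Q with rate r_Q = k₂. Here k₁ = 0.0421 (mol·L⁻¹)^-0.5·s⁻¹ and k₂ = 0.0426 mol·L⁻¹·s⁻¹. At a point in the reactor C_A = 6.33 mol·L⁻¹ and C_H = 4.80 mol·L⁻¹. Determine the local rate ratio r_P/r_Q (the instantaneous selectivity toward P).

S_{P/Q} = r_P/r_Q = (k₁·C_A^0.5·C_H)/(k₂) = (k₁/k₂)·C_A^0.5·C_H.
= (0.0421×6.330^0.5×4.800) / (0.0426) = 0.5084/0.04260 = 11.9.

11.9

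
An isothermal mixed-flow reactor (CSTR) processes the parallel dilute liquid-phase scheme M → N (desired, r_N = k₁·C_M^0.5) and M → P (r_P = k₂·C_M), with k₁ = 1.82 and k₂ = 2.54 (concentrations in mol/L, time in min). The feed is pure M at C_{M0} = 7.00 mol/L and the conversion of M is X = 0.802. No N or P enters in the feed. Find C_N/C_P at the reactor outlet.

0.609

Exit C_M = C_{M0}(1−X) = 7.00×0.198 = 1.386 mol/L.
Rates in a CSTR are evaluated at the outlet concentration: r_N = 1.82×1.386^0.5 = 2.143, r_P = 2.54×1.386 = 3.520.
Overall selectivity = C_N/C_P = r_Nτ/(r_Pτ) = r_N/r_P = 0.609.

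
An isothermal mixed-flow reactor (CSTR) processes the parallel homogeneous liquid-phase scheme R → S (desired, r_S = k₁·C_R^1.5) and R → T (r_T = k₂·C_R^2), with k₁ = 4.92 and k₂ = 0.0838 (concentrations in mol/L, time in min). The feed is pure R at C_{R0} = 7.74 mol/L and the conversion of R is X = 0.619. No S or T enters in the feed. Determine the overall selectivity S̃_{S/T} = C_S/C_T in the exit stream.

Exit C_R = C_{R0}(1−X) = 7.74×0.381 = 2.949 mol/L.
In a CSTR the entire volume is at exit conditions, so r_S = 4.92×2.949^1.5 = 24.92 and r_T = 0.0838×2.949^2 = 0.7287.
Overall selectivity = C_S/C_T = r_Sτ/(r_Tτ) = r_S/r_T = 34.2.

34.2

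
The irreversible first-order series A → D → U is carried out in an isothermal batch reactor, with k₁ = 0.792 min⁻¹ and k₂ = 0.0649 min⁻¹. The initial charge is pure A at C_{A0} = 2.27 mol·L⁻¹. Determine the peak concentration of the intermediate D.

For a first-order series the maximum intermediate yield is C_{D,max}/C_{A0} = (k₁/k₂)^[k₂/(k₂−k₁)].
= (0.792/0.0649)^(0.0649/(0.0649−0.792)) = (12.20)^(-0.08926) = 0.7999.
C_{D,max} = 0.7999×2.27 = 1.82 mol·L⁻¹.

1.82 mol·L⁻¹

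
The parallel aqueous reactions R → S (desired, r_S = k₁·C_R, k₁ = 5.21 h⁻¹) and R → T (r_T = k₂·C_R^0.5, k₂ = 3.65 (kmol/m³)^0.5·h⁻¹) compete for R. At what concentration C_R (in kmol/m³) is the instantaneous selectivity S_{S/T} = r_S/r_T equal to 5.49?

14.8 kmol/m³

S_{S/T} = (k₁/k₂)·C_R^0.5 ⇒ C_R = (S·k₂/k₁)^(2).
= (5.49×3.65/5.21)^(2) = (3.846)^(2) = 14.8 kmol/m³.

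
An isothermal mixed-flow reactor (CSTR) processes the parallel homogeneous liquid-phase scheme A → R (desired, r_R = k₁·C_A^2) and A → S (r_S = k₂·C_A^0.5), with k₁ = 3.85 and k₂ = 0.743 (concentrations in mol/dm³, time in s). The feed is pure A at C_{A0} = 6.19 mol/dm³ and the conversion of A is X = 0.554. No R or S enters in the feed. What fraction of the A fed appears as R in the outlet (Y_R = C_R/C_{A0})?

Exit C_A = C_{A0}(1−X) = 6.19×0.446 = 2.761 mol/dm³.
A CSTR operates uniformly at the exit composition, giving r_R = 29.34 and r_S = 1.235 (each k·C_A^n at C_A = 2.761).
Fraction of consumed A going to R: r_R/(r_R+r_S) = 0.9596.
C_R = 0.9596·C_{A0}·X = 0.9596×6.19×0.554 = 3.29 mol/dm³; Y_R = C_R/C_{A0} = 0.532.

0.532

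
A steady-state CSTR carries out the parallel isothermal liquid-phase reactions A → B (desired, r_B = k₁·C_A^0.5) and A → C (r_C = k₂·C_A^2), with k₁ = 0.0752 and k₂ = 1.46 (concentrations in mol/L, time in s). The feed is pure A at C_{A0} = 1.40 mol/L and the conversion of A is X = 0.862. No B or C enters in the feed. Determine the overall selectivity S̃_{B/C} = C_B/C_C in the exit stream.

Exit C_A = C_{A0}(1−X) = 1.40×0.138 = 0.1932 mol/L.
In a CSTR the entire volume is at exit conditions, so r_B = 0.0752×0.1932^0.5 = 0.03305 and r_C = 1.46×0.1932^2 = 0.05450.
Overall selectivity = C_B/C_C = r_Bτ/(r_Cτ) = r_B/r_C = 0.607.

0.607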